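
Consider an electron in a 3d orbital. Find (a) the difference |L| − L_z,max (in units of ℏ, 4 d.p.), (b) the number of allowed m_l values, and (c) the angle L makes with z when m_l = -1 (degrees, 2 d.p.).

|L|−L_z,max ≈ 0.4495ℏ; 5 values; θ(m_l=-1) ≈ 114.09°

The 3d subshell has l = 2.
|L| − L_z,max = (√6 − 2)ℏ ≈ 0.4495ℏ.
There are 2l+1 = 5 values of m_l.
For m_l = -1: cos θ = -1/√6, θ ≈ 114.09°.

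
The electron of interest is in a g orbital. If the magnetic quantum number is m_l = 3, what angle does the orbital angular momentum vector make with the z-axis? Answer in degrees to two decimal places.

θ ≈ 47.87°

A g state has l = 4.
|L|² = l(l+1)ℏ² = 20ℏ², so |L| = 2√5 ℏ.
L_z = m_l ℏ = 3ℏ.
cos θ = L_z/|L| = 3/√20, so θ ≈ 47.87°.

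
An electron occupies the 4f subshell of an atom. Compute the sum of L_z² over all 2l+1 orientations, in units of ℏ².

For 4f, l = 3.
m_l runs from −3 to 3, i.e. {-3, -2, -1, 0, 1, 2, 3}.
Σ m_l² = 2·(1 + 4 + 9) = 28.

Σ(L_z)² = 28 ℏ²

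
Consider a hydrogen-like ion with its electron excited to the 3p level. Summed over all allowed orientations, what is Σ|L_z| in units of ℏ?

Σ|L_z| = 2 ℏ

The 3p level has l = 1.
m_l ∈ {-1, 0, 1}.
Σ|m_l| = l(l+1) = 2.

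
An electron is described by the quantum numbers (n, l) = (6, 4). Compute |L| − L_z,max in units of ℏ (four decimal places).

|L| = 2√5 ℏ ≈ 4.4721ℏ, while L_z,max = lℏ = 4ℏ.
The difference is (2√5 − 4)ℏ ≈ 0.4721ℏ.

|L| − L_z,max ≈ 0.4721ℏ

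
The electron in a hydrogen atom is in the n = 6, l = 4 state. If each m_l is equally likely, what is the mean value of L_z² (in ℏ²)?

m_l runs from −4 to 4, i.e. {-4, -3, -2, -1, 0, 1, 2, 3, 4}.
⟨L_z²⟩ = ℏ²·l(l+1)/3 = 6.667ℏ².

⟨L_z²⟩ = 6.667 ℏ²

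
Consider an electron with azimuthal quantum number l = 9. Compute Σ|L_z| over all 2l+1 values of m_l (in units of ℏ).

m_l ∈ {-9, -8, -7, -6, -5, -4, -3, -2, -1, 0, 1, 2, 3, 4, 5, 6, 7, 8, 9}.
Σ|m_l| = 2(1+2+…+9) = 90.

Σ|L_z| = 90 ℏ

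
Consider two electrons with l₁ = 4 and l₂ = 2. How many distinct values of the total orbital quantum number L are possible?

5

L runs from |4 − 2| = 2 to 4 + 2 = 6.
Allowed values: L = 2, 3, 4, 5, 6.
That is 5 values.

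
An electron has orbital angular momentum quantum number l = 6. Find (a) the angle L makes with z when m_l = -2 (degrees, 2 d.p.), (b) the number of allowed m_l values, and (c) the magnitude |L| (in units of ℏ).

For m_l = -2: cos θ = -2/√42, θ ≈ 107.98°.
There are 2l+1 = 13 values of m_l.
|L| = ℏ√(6·7) = √42 ℏ ≈ 6.481ℏ.

θ(m_l=-2) ≈ 107.98°; 13 values; |L| = √42 ℏ ≈ 6.481ℏ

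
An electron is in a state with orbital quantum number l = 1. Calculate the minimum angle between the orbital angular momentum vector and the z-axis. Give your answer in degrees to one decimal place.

θ_min ≈ 45.0°

|L| = √(l(l+1)) ℏ = √2 ℏ.
The smallest angle corresponds to the largest L_z, i.e. m_l = l = 1, giving L_z = 1ℏ.
cos θ_min = 1/√2, so θ_min ≈ 45.0°.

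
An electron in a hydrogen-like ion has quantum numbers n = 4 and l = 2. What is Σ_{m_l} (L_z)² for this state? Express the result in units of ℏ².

Σ(L_z)² = 10 ℏ²

The allowed m_l values are -2, -1, 0, 1, 2.
Summing m² from −2 to 2: Σ m_l² = 10.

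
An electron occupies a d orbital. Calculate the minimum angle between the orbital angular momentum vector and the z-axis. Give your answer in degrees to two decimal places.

θ_min ≈ 35.26°

For a d orbital, l = 2.
|L| = ℏ√(l(l+1)) = √6 ℏ.
The smallest angle corresponds to the largest L_z, i.e. m_l = l = 2, giving L_z = 2ℏ.
cos θ_min = 2/√6, so θ_min ≈ 35.26°.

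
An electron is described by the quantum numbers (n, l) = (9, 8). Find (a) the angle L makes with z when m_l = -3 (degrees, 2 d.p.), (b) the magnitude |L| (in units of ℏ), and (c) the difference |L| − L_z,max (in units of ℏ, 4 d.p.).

For m_l = -3: cos θ = -3/√72, θ ≈ 110.70°.
|L| = ℏ√(8·9) = 6√2 ℏ ≈ 8.485ℏ.
|L| − L_z,max = (6√2 − 8)ℏ ≈ 0.4853ℏ.

θ(m_l=-3) ≈ 110.70°; |L| = 6√2 ℏ ≈ 8.485ℏ; |L|−L_z,max ≈ 0.4853ℏ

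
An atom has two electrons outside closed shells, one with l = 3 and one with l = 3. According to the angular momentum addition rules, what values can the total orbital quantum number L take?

L = 0, 1, 2, 3, 4, 5, 6

L runs from |3 − 3| = 0 to 3 + 3 = 6.
So L can be 0, 1, 2, 3, 4, 5, 6.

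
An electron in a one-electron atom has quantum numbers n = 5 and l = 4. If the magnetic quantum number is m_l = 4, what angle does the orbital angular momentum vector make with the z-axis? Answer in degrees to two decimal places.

θ ≈ 26.57°

|L| = ℏ√(l(l+1)) = 2√5 ℏ.
L_z = m_l ℏ = 4ℏ.
cos θ = L_z/|L| = 4/√20, so θ ≈ 26.57°.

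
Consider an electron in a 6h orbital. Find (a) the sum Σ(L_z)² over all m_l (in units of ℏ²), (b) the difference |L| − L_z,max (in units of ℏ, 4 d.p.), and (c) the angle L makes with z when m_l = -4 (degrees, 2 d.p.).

Σ(L_z)² = 110 ℏ²; |L|−L_z,max ≈ 0.4772ℏ; θ(m_l=-4) ≈ 136.91°

For 6h, l = 5.
Σ m_l² = 110, so Σ(L_z)² = 110 ℏ².
|L| − L_z,max = (√30 − 5)ℏ ≈ 0.4772ℏ.
For m_l = -4: cos θ = -4/√30, θ ≈ 136.91°.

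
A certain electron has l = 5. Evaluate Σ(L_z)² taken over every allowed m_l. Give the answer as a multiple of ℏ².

Σ(L_z)² = 110 ℏ²

m_l runs from −5 to 5, i.e. {-5, -4, -3, -2, -1, 0, 1, 2, 3, 4, 5}.
Σ m_l² = 2·(1 + 4 + 9 + 16 + 25) = 110.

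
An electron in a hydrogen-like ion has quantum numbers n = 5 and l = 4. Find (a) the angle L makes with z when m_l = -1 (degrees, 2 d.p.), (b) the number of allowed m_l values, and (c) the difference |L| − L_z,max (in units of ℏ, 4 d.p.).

For m_l = -1: cos θ = -1/√20, θ ≈ 102.92°.
There are 2l+1 = 9 values of m_l.
|L| − L_z,max = (2√5 − 4)ℏ ≈ 0.4721ℏ.

θ(m_l=-1) ≈ 102.92°; 9 values; |L|−L_z,max ≈ 0.4721ℏ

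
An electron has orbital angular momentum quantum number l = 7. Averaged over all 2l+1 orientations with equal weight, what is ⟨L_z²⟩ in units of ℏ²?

⟨L_z²⟩ = 18.67 ℏ²

m_l ∈ {-7, -6, -5, -4, -3, -2, -1, 0, 1, 2, 3, 4, 5, 6, 7}.
Average of L_z² over 15 states: 280/15 ℏ² = 18.67 ℏ².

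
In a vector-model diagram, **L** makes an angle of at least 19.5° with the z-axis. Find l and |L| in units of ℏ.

l = 8, |L| = 6√2 ℏ ≈ 8.485ℏ

At minimum angle, m_l = l, so cos θ = l/√(l(l+1)); cos²θ = l/(l+1) = 0.8886.
Thus l = 0.8886/(1 − 0.8886) ≈ 8.
Then |L| = ℏ√(8·9) = 6√2 ℏ.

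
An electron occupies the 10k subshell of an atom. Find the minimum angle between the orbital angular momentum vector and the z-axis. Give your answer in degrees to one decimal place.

θ_min ≈ 20.7°

The 10k subshell has l = 7.
|L| = √(l(l+1)) ℏ = 2√14 ℏ.
The smallest angle corresponds to the largest L_z, i.e. m_l = l = 7, giving L_z = 7ℏ.
cos θ_min = 7/√56, so θ_min ≈ 20.7°.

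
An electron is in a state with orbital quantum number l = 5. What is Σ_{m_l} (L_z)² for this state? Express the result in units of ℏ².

Σ(L_z)² = 110 ℏ²

The allowed m_l values are -5, -4, -3, -2, -1, 0, 1, 2, 3, 4, 5.
Summing m² from −5 to 5: Σ m_l² = 110.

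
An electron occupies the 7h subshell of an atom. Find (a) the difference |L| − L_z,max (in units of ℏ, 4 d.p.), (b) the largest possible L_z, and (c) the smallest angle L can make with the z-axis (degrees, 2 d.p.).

The 7h subshell has l = 5.
|L| − L_z,max = (√30 − 5)ℏ ≈ 0.4772ℏ.
L_z,max = lℏ = 5ℏ.
cos θ_min = 5/√30, so θ_min ≈ 24.09°.

|L|−L_z,max ≈ 0.4772ℏ; L_z,max = 5ℏ; θ_min ≈ 24.09°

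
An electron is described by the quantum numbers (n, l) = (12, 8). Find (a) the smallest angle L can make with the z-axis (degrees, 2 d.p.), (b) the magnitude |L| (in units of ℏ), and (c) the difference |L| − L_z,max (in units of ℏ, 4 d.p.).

θ_min ≈ 19.47°; |L| = 6√2 ℏ ≈ 8.485ℏ; |L|−L_z,max ≈ 0.4853ℏ

cos θ_min = 8/√72, so θ_min ≈ 19.47°.
|L| = ℏ√(8·9) = 6√2 ℏ ≈ 8.485ℏ.
|L| − L_z,max = (6√2 − 8)ℏ ≈ 0.4853ℏ.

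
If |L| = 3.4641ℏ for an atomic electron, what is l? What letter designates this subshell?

(|L|/ℏ)² = l(l+1) = 12.
l² + l − 12 = 0 ⇒ l = 3.

l = 3 (f orbital)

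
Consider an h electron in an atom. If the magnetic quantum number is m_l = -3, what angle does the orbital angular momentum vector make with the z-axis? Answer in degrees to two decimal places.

θ ≈ 123.21°

For an h orbital, l = 5.
|L| = √(l(l+1)) ℏ = √30 ℏ.
L_z = m_l ℏ = −3ℏ.
cos θ = L_z/|L| = -3/√30, so θ ≈ 123.21°.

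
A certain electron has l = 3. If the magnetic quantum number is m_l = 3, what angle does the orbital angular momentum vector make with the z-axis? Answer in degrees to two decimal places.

|L| = √(l(l+1)) ℏ = 2√3 ℏ.
L_z = m_l ℏ = 3ℏ.
cos θ = L_z/|L| = 3/√12, so θ ≈ 30.00°.

θ ≈ 30.00°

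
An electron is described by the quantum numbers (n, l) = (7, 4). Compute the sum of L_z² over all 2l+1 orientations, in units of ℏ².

Σ(L_z)² = 60 ℏ²

The allowed m_l values are -4, -3, -2, -1, 0, 1, 2, 3, 4.
Summing m² from −4 to 4: Σ m_l² = 60.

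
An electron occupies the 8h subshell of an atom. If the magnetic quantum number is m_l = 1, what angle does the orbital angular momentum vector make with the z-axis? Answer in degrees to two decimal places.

8h means n = 8, l = 5.
|L|² = l(l+1)ℏ² = 30ℏ², so |L| = √30 ℏ.
L_z = m_l ℏ = 1ℏ.
cos θ = L_z/|L| = 1/√30, so θ ≈ 79.48°.

θ ≈ 79.48°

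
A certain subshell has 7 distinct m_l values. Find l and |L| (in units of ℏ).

l = 3, |L| = 2√3 ℏ ≈ 3.464ℏ

2l + 1 = 7 ⇒ l = 3.
|L| = ℏ√(l(l+1)) = ℏ√(3·4) = 2√3 ℏ.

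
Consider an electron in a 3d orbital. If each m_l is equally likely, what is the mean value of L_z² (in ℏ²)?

⟨L_z²⟩ = 2 ℏ²

The 3d subshell has l = 2.
The allowed m_l values are -2, -1, 0, 1, 2.
⟨L_z²⟩ = ℏ²·l(l+1)/3 = 2ℏ².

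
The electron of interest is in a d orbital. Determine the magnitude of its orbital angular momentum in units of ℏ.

|L| = √6 ℏ ≈ 2.449ℏ

For a d orbital, l = 2.
|L| = ℏ√(l(l+1)) = ℏ√(2·3) = √6 ℏ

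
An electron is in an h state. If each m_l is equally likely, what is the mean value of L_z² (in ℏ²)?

For an h orbital, l = 5.
The allowed m_l values are -5, -4, -3, -2, -1, 0, 1, 2, 3, 4, 5.
⟨L_z²⟩ = ℏ²·(Σ m_l²)/(2l+1) = ℏ²·110/11 = 10ℏ².

⟨L_z²⟩ = 10 ℏ²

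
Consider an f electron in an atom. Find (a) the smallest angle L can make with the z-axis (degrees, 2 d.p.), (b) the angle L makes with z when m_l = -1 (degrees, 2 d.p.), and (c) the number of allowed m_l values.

θ_min ≈ 30.00°; θ(m_l=-1) ≈ 106.78°; 7 values

An f state has l = 3.
cos θ_min = 3/√12, so θ_min ≈ 30.00°.
For m_l = -1: cos θ = -1/√12, θ ≈ 106.78°.
There are 2l+1 = 7 values of m_l.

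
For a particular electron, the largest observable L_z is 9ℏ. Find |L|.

|L| = 3√10 ℏ ≈ 9.487ℏ

L_z,max = lℏ, so l = 9.
|L| = ℏ√(l(l+1)) = 3√10 ℏ.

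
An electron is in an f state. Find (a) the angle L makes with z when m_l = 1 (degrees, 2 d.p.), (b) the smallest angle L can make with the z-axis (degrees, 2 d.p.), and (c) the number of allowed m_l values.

For an f orbital, l = 3.
For m_l = 1: cos θ = 1/√12, θ ≈ 73.22°.
cos θ_min = 3/√12, so θ_min ≈ 30.00°.
There are 2l+1 = 7 values of m_l.

θ(m_l=1) ≈ 73.22°; θ_min ≈ 30.00°; 7 values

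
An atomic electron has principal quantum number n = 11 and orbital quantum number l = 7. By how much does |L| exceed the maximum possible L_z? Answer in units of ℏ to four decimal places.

|L| − L_z,max ≈ 0.4833ℏ

|L| = 2√14 ℏ ≈ 7.4833ℏ, while L_z,max = lℏ = 7ℏ.
The difference is (2√14 − 7)ℏ ≈ 0.4833ℏ.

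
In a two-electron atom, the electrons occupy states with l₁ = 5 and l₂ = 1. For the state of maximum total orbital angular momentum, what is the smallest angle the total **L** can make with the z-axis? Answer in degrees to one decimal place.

θ_min ≈ 22.2°

Angular momentum addition gives L = |l₁ − l₂|, …, l₁ + l₂.
Allowed values: L = 4, 5, 6.
The maximum is L = 6, with |L_tot| = ℏ√(6·7) = √42 ℏ.
The minimum angle with z is arccos(6/√42) ≈ 22.2°.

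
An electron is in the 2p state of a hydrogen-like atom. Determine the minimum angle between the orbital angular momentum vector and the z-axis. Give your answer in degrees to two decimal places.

For 2p, l = 1.
|L| = ℏ√(l(l+1)) = √2 ℏ.
The smallest angle corresponds to the largest L_z, i.e. m_l = l = 1, giving L_z = 1ℏ.
cos θ_min = 1/√2, so θ_min ≈ 45.00°.

θ_min ≈ 45.00°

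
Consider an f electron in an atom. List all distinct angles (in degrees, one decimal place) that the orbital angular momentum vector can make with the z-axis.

For an f orbital, l = 3.
|L| = √(l(l+1)) ℏ = 2√3 ℏ.
cos θ = m_l/√12 for each m_l ∈ {-3, -2, -1, 0, 1, 2, 3}.

θ ∈ {30.0°, 54.7°, 73.2°, 90.0°, 106.8°, 125.3°, 150.0°}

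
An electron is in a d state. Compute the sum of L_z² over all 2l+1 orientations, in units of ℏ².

Σ(L_z)² = 10 ℏ²

A d state has l = 2.
m_l runs from −2 to 2, i.e. {-2, -1, 0, 1, 2}.
Σ m_l² = l(l+1)(2l+1)/3 = 2·3·5/3 = 10.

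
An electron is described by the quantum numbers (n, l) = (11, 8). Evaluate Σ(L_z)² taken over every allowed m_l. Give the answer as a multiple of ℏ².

Σ(L_z)² = 408 ℏ²

m_l runs from −8 to 8, i.e. {-8, -7, -6, -5, -4, -3, -2, -1, 0, 1, 2, 3, 4, 5, 6, 7, 8}.
Summing m² from −8 to 8: Σ m_l² = 408.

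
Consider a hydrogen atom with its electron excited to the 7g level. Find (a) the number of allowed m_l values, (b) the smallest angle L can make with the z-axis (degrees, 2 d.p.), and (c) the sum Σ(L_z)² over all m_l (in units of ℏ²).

The 7g level has l = 4.
There are 2l+1 = 9 values of m_l.
cos θ_min = 4/√20, so θ_min ≈ 26.57°.
Σ m_l² = 60, so Σ(L_z)² = 60 ℏ².

9 values; θ_min ≈ 26.57°; Σ(L_z)² = 60 ℏ²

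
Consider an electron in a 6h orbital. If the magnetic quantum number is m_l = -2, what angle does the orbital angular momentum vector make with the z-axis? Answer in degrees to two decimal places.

6h means n = 6, l = 5.
|L| = √(l(l+1)) ℏ = √30 ℏ.
L_z = m_l ℏ = −2ℏ.
cos θ = L_z/|L| = -2/√30, so θ ≈ 111.42°.

θ ≈ 111.42°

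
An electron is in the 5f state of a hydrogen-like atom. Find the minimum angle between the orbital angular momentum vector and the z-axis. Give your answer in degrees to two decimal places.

The 5f subshell has l = 3.
|L| = ℏ√(l(l+1)) = 2√3 ℏ.
The smallest angle corresponds to the largest L_z, i.e. m_l = l = 3, giving L_z = 3ℏ.
cos θ_min = 3/√12, so θ_min ≈ 30.00°.

θ_min ≈ 30.00°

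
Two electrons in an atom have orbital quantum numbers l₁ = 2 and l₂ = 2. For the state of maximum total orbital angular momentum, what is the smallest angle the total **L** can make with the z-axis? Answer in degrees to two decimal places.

L runs from |2 − 2| = 0 to 2 + 2 = 4.
Allowed values: L = 0, 1, 2, 3, 4.
The maximum is L = 4, with |L_tot| = ℏ√(4·5) = 2√5 ℏ.
The minimum angle with z is arccos(4/√20) ≈ 26.57°.

θ_min ≈ 26.57°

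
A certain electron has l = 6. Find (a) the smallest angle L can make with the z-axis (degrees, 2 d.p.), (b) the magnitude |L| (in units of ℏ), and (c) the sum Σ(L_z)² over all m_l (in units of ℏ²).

θ_min ≈ 22.21°; |L| = √42 ℏ ≈ 6.481ℏ; Σ(L_z)² = 182 ℏ²

cos θ_min = 6/√42, so θ_min ≈ 22.21°.
|L| = ℏ√(6·7) = √42 ℏ ≈ 6.481ℏ.
Σ m_l² = 182, so Σ(L_z)² = 182 ℏ².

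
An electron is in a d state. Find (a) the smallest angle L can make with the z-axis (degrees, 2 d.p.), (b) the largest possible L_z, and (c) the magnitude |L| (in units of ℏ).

θ_min ≈ 35.26°; L_z,max = 2ℏ; |L| = √6 ℏ ≈ 2.449ℏ

The letter d corresponds to l = 2.
cos θ_min = 2/√6, so θ_min ≈ 35.26°.
L_z,max = lℏ = 2ℏ.
|L| = ℏ√(2·3) = √6 ℏ ≈ 2.449ℏ.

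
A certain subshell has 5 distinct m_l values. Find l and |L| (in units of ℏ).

l = 2, |L| = √6 ℏ ≈ 2.449ℏ

5 = 2l + 1, so l = (5−1)/2 = 2.
Then |L| = √(l(l+1)) ℏ = √6 ℏ.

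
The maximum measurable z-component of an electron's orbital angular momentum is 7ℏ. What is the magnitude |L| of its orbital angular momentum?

Since max m_l = l, l = 7.
|L| = ℏ√(l(l+1)) = 2√14 ℏ.

|L| = 2√14 ℏ ≈ 7.483ℏ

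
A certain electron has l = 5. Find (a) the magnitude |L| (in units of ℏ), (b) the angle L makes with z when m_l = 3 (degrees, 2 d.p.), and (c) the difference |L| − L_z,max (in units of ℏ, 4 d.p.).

|L| = √30 ℏ ≈ 5.477ℏ; θ(m_l=3) ≈ 56.79°; |L|−L_z,max ≈ 0.4772ℏ

|L| = ℏ√(5·6) = √30 ℏ ≈ 5.477ℏ.
For m_l = 3: cos θ = 3/√30, θ ≈ 56.79°.
|L| − L_z,max = (√30 − 5)ℏ ≈ 0.4772ℏ.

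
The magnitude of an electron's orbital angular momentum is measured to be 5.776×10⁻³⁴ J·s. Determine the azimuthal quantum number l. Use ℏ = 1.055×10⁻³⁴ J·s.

In units of ℏ, |L| ≈ 5.475.
l(l+1) ≈ 5.475² ≈ 29.97, so l = 5.

l = 5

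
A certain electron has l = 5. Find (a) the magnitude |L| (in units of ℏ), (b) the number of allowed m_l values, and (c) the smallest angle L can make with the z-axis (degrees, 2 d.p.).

|L| = √30 ℏ ≈ 5.477ℏ; 11 values; θ_min ≈ 24.09°

|L| = ℏ√(5·6) = √30 ℏ ≈ 5.477ℏ.
There are 2l+1 = 11 values of m_l.
cos θ_min = 5/√30, so θ_min ≈ 24.09°.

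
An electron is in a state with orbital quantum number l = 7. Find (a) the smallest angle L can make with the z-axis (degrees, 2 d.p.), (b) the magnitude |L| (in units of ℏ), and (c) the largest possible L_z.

cos θ_min = 7/√56, so θ_min ≈ 20.70°.
|L| = ℏ√(7·8) = 2√14 ℏ ≈ 7.483ℏ.
L_z,max = lℏ = 7ℏ.

θ_min ≈ 20.70°; |L| = 2√14 ℏ ≈ 7.483ℏ; L_z,max = 7ℏ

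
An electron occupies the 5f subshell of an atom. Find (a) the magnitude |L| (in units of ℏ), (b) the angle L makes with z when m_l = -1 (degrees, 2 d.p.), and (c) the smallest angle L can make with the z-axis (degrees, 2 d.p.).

The 5f subshell has l = 3.
|L| = ℏ√(3·4) = 2√3 ℏ ≈ 3.464ℏ.
For m_l = -1: cos θ = -1/√12, θ ≈ 106.78°.
cos θ_min = 3/√12, so θ_min ≈ 30.00°.

|L| = 2√3 ℏ ≈ 3.464ℏ; θ(m_l=-1) ≈ 106.78°; θ_min ≈ 30.00°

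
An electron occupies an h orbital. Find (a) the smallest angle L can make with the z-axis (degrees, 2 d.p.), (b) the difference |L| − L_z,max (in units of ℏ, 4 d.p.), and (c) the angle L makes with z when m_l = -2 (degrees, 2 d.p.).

For an h orbital, l = 5.
cos θ_min = 5/√30, so θ_min ≈ 24.09°.
|L| − L_z,max = (√30 − 5)ℏ ≈ 0.4772ℏ.
For m_l = -2: cos θ = -2/√30, θ ≈ 111.42°.

θ_min ≈ 24.09°; |L|−L_z,max ≈ 0.4772ℏ; θ(m_l=-2) ≈ 111.42°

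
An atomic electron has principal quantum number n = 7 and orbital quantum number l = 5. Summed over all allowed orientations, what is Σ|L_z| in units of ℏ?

m_l ∈ {-5, -4, -3, -2, -1, 0, 1, 2, 3, 4, 5}.
Σ|m_l| = l(l+1) = 30.

Σ|L_z| = 30 ℏ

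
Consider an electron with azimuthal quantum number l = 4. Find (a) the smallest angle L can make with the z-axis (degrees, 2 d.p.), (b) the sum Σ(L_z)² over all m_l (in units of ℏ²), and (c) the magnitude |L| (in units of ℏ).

cos θ_min = 4/√20, so θ_min ≈ 26.57°.
Σ m_l² = 60, so Σ(L_z)² = 60 ℏ².
|L| = ℏ√(4·5) = 2√5 ℏ ≈ 4.472ℏ.

θ_min ≈ 26.57°; Σ(L_z)² = 60 ℏ²; |L| = 2√5 ℏ ≈ 4.472ℏ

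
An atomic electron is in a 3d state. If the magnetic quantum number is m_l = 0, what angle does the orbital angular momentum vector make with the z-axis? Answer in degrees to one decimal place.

3d means n = 3, l = 2.
|L| = ℏ√(l(l+1)) = √6 ℏ.
L_z = m_l ℏ = 0ℏ.
cos θ = L_z/|L| = 0/√6, so θ ≈ 90.0°.

θ ≈ 90.0°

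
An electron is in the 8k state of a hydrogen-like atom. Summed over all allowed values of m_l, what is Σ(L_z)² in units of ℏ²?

8k means n = 8, l = 7.
m_l runs from −7 to 7, i.e. {-7, -6, -5, -4, -3, -2, -1, 0, 1, 2, 3, 4, 5, 6, 7}.
Σ m_l² = l(l+1)(2l+1)/3 = 7·8·15/3 = 280.

Σ(L_z)² = 280 ℏ²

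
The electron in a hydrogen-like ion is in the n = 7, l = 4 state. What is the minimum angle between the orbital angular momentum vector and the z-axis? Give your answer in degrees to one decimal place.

|L|² = l(l+1)ℏ² = 20ℏ², so |L| = 2√5 ℏ.
The smallest angle corresponds to the largest L_z, i.e. m_l = l = 4, giving L_z = 4ℏ.
cos θ_min = 4/√20, so θ_min ≈ 26.6°.

θ_min ≈ 26.6°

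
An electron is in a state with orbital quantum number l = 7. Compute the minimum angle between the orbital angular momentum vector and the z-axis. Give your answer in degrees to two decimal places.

|L| = ℏ√(l(l+1)) = 2√14 ℏ.
The smallest angle corresponds to the largest L_z, i.e. m_l = l = 7, giving L_z = 7ℏ.
cos θ_min = 7/√56, so θ_min ≈ 20.70°.

θ_min ≈ 20.70°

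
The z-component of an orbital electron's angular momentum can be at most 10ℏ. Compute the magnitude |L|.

Since max m_l = l, l = 10.
Then |L| = ℏ√(10·11) = √110 ℏ.

|L| = √110 ℏ ≈ 10.488ℏ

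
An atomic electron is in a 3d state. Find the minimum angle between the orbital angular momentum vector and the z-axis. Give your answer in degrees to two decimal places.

θ_min ≈ 35.26°

3d means n = 3, l = 2.
|L|² = l(l+1)ℏ² = 6ℏ², so |L| = √6 ℏ.
The smallest angle corresponds to the largest L_z, i.e. m_l = l = 2, giving L_z = 2ℏ.
cos θ_min = 2/√6, so θ_min ≈ 35.26°.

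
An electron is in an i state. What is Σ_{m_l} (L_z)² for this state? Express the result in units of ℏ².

An i state has l = 6.
m_l runs from −6 to 6, i.e. {-6, -5, -4, -3, -2, -1, 0, 1, 2, 3, 4, 5, 6}.
Σ m_l² = l(l+1)(2l+1)/3 = 6·7·13/3 = 182.

Σ(L_z)² = 182 ℏ²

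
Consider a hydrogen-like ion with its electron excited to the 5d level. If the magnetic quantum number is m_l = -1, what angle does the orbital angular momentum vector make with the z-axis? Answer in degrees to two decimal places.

θ ≈ 114.09°

The 5d level has l = 2.
|L| = ℏ√(l(l+1)) = √6 ℏ.
L_z = m_l ℏ = −1ℏ.
cos θ = L_z/|L| = -1/√6, so θ ≈ 114.09°.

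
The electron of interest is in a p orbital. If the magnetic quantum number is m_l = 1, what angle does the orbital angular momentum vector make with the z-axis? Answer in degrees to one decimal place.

θ ≈ 45.0°

The letter p corresponds to l = 1.
|L| = ℏ√(l(l+1)) = √2 ℏ.
L_z = m_l ℏ = 1ℏ.
cos θ = L_z/|L| = 1/√2, so θ ≈ 45.0°.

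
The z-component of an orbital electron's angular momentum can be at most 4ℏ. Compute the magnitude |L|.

|L| = 2√5 ℏ ≈ 4.472ℏ

L_z,max = lℏ, so l = 4.
|L| = √(l(l+1)) ℏ = 2√5 ℏ.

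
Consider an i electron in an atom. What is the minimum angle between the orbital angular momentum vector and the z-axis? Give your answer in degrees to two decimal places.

The letter i corresponds to l = 6.
|L|² = l(l+1)ℏ² = 42ℏ², so |L| = √42 ℏ.
The smallest angle corresponds to the largest L_z, i.e. m_l = l = 6, giving L_z = 6ℏ.
cos θ_min = 6/√42, so θ_min ≈ 22.21°.

θ_min ≈ 22.21°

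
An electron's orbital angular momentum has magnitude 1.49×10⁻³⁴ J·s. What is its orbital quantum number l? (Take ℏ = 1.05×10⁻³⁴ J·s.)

l = 1

In units of ℏ, |L| ≈ 1.419.
(|L|/ℏ)² = l(l+1) ≈ 2.01 ⇒ l = 1.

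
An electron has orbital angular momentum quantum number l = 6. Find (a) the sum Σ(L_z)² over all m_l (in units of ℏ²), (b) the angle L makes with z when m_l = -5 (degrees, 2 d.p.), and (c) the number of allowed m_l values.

Σ m_l² = 182, so Σ(L_z)² = 182 ℏ².
For m_l = -5: cos θ = -5/√42, θ ≈ 140.49°.
There are 2l+1 = 13 values of m_l.

Σ(L_z)² = 182 ℏ²; θ(m_l=-5) ≈ 140.49°; 13 values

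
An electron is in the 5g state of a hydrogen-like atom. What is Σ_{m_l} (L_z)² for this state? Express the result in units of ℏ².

The 5g subshell has l = 4.
m_l runs from −4 to 4, i.e. {-4, -3, -2, -1, 0, 1, 2, 3, 4}.
Σ m_l² = l(l+1)(2l+1)/3 = 4·5·9/3 = 60.

Σ(L_z)² = 60 ℏ²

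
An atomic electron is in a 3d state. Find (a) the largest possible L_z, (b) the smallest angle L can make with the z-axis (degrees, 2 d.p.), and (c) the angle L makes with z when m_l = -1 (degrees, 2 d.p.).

The 3d subshell has l = 2.
L_z,max = lℏ = 2ℏ.
cos θ_min = 2/√6, so θ_min ≈ 35.26°.
For m_l = -1: cos θ = -1/√6, θ ≈ 114.09°.

L_z,max = 2ℏ; θ_min ≈ 35.26°; θ(m_l=-1) ≈ 114.09°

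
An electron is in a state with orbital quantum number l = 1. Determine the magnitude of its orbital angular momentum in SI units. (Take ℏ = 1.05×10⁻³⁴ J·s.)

|L| = ℏ√(l(l+1)) = ℏ√(1·2) = √2 ℏ
Numerically, |L| = 1.414 × (1.05×10⁻³⁴ J·s) = 1.48×10⁻³⁴ J·s.

|L| = 1.48×10⁻³⁴ J·s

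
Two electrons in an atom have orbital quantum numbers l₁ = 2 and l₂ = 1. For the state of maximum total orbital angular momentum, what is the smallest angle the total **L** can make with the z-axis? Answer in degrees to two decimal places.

θ_min ≈ 30.00°

Angular momentum addition gives L = |l₁ − l₂|, …, l₁ + l₂.
L ∈ {1, 2, 3}.
The maximum is L = 3, with |L_tot| = ℏ√(3·4) = 2√3 ℏ.
The minimum angle with z is arccos(3/√12) ≈ 30.00°.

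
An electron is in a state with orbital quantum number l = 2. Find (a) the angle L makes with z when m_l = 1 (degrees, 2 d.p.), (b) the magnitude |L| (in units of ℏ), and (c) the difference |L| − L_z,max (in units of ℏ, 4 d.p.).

θ(m_l=1) ≈ 65.91°; |L| = √6 ℏ ≈ 2.449ℏ; |L|−L_z,max ≈ 0.4495ℏ

For m_l = 1: cos θ = 1/√6, θ ≈ 65.91°.
|L| = ℏ√(2·3) = √6 ℏ ≈ 2.449ℏ.
|L| − L_z,max = (√6 − 2)ℏ ≈ 0.4495ℏ.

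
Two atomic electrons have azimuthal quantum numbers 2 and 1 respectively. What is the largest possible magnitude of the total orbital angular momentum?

|L_tot|_max = 2√3 ℏ ≈ 3.464ℏ

L runs from |2 − 1| = 1 to 2 + 1 = 3.
So L can be 1, 2, 3.
The largest magnitude corresponds to L = 3: |L_tot| = ℏ√(3·4) = 2√3 ℏ.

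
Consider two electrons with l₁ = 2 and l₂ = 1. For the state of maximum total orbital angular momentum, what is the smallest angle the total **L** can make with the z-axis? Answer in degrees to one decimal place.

θ_min ≈ 30.0°

The total orbital quantum number L ranges from |l₁ − l₂| to l₁ + l₂ in integer steps.
L ∈ {1, 2, 3}.
The maximum is L = 3, with |L_tot| = ℏ√(3·4) = 2√3 ℏ.
The minimum angle with z is arccos(3/√12) ≈ 30.0°.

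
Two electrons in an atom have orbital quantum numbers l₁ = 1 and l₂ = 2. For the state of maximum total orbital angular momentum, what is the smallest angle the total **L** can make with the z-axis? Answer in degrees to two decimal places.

L runs from |1 − 2| = 1 to 1 + 2 = 3.
L ∈ {1, 2, 3}.
The maximum is L = 3, with |L_tot| = ℏ√(3·4) = 2√3 ℏ.
The minimum angle with z is arccos(3/√12) ≈ 30.00°.

θ_min ≈ 30.00°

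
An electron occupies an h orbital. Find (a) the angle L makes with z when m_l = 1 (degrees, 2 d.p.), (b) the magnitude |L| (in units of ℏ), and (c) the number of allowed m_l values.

For an h orbital, l = 5.
For m_l = 1: cos θ = 1/√30, θ ≈ 79.48°.
|L| = ℏ√(5·6) = √30 ℏ ≈ 5.477ℏ.
There are 2l+1 = 11 values of m_l.

θ(m_l=1) ≈ 79.48°; |L| = √30 ℏ ≈ 5.477ℏ; 11 values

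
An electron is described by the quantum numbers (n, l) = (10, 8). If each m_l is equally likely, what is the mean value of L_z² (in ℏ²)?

⟨L_z²⟩ = 24 ℏ²

m_l ∈ {-8, -7, -6, -5, -4, -3, -2, -1, 0, 1, 2, 3, 4, 5, 6, 7, 8}.
Average of L_z² over 17 states: 408/17 ℏ² = 24 ℏ².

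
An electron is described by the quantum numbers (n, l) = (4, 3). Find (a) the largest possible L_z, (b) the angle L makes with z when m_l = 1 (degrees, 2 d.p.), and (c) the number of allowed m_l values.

L_z,max = 3ℏ; θ(m_l=1) ≈ 73.22°; 7 values

L_z,max = lℏ = 3ℏ.
For m_l = 1: cos θ = 1/√12, θ ≈ 73.22°.
There are 2l+1 = 7 values of m_l.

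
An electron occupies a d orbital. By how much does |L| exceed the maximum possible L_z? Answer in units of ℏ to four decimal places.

|L| − L_z,max ≈ 0.4495ℏ

For a d orbital, l = 2.
|L| = √6 ℏ ≈ 2.4495ℏ, while L_z,max = lℏ = 2ℏ.
The difference is (√6 − 2)ℏ ≈ 0.4495ℏ.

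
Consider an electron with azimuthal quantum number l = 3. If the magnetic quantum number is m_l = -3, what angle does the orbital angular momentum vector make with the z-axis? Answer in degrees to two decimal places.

|L| = ℏ√(l(l+1)) = 2√3 ℏ.
L_z = m_l ℏ = −3ℏ.
cos θ = L_z/|L| = -3/√12, so θ ≈ 150.00°.

θ ≈ 150.00°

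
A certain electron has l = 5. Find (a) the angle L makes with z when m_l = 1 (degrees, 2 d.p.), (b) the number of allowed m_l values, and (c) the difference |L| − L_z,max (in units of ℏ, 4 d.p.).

For m_l = 1: cos θ = 1/√30, θ ≈ 79.48°.
There are 2l+1 = 11 values of m_l.
|L| − L_z,max = (√30 − 5)ℏ ≈ 0.4772ℏ.

θ(m_l=1) ≈ 79.48°; 11 values; |L|−L_z,max ≈ 0.4772ℏ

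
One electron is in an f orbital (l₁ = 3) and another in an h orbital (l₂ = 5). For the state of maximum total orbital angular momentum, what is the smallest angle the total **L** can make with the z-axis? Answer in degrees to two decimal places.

L runs from |3 − 5| = 2 to 3 + 5 = 8.
L ∈ {2, 3, 4, 5, 6, 7, 8}.
The maximum is L = 8, with |L_tot| = ℏ√(8·9) = 6√2 ℏ.
The minimum angle with z is arccos(8/√72) ≈ 19.47°.

θ_min ≈ 19.47°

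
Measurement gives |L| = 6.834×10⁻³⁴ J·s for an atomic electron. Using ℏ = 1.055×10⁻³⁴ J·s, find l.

|L|/ℏ = (6.834×10⁻³⁴)/(1.055×10⁻³⁴) ≈ 6.478.
Set l(l+1) = 41.96; the integer solution is l = 6.

l = 6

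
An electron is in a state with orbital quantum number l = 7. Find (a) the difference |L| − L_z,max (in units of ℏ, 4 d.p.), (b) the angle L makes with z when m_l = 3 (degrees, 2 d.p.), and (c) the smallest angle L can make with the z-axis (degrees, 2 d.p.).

|L| − L_z,max = (2√14 − 7)ℏ ≈ 0.4833ℏ.
For m_l = 3: cos θ = 3/√56, θ ≈ 66.37°.
cos θ_min = 7/√56, so θ_min ≈ 20.70°.

|L|−L_z,max ≈ 0.4833ℏ; θ(m_l=3) ≈ 66.37°; θ_min ≈ 20.70°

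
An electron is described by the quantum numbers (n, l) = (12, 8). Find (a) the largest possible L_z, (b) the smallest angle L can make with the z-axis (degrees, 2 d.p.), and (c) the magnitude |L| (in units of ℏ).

L_z,max = lℏ = 8ℏ.
cos θ_min = 8/√72, so θ_min ≈ 19.47°.
|L| = ℏ√(8·9) = 6√2 ℏ ≈ 8.485ℏ.

L_z,max = 8ℏ; θ_min ≈ 19.47°; |L| = 6√2 ℏ ≈ 8.485ℏ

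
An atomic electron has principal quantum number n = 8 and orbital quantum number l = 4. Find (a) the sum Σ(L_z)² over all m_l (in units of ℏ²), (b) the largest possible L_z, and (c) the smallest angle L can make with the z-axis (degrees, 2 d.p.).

Σ(L_z)² = 60 ℏ²; L_z,max = 4ℏ; θ_min ≈ 26.57°

Σ m_l² = 60, so Σ(L_z)² = 60 ℏ².
L_z,max = lℏ = 4ℏ.
cos θ_min = 4/√20, so θ_min ≈ 26.57°.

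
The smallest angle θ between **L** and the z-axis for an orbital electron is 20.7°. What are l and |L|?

cos²θ_min = l/(l+1) = 0.8751.
Solving: l = 7.
Then |L| = ℏ√(7·8) = 2√14 ℏ.

l = 7, |L| = 2√14 ℏ ≈ 7.483ℏ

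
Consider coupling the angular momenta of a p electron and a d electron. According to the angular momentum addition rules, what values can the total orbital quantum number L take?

L = 1, 2, 3

Angular momentum addition gives L = |l₁ − l₂|, …, l₁ + l₂.
So L can be 1, 2, 3.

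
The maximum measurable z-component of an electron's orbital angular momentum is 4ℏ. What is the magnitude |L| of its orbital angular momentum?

|L| = 2√5 ℏ ≈ 4.472ℏ

The maximum L_z equals lℏ, giving l = 4.
|L| = √(l(l+1)) ℏ = 2√5 ℏ.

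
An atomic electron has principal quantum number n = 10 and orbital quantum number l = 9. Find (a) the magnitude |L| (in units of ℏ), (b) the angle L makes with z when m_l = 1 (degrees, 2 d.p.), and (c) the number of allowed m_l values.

|L| = ℏ√(9·10) = 3√10 ℏ ≈ 9.487ℏ.
For m_l = 1: cos θ = 1/√90, θ ≈ 83.95°.
There are 2l+1 = 19 values of m_l.

|L| = 3√10 ℏ ≈ 9.487ℏ; θ(m_l=1) ≈ 83.95°; 19 values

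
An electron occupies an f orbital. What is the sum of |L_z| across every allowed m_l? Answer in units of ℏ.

An f state has l = 3.
The allowed m_l values are -3, -2, -1, 0, 1, 2, 3.
Σ|m_l| = 2·3(3+1)/2 = 12.

Σ|L_z| = 12 ℏ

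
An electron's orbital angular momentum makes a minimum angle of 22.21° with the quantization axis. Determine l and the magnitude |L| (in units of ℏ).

cos θ_min = l/√(l(l+1)) = √(l/(l+1)), so l/(l+1) = cos²(22.21°) = 0.8571.
l = cos²θ/sin²θ ≈ 6.
Then |L| = ℏ√(6·7) = √42 ℏ.

l = 6, |L| = √42 ℏ ≈ 6.481ℏ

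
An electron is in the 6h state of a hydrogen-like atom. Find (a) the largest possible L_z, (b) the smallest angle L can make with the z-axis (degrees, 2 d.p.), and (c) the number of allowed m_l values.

The 6h subshell has l = 5.
L_z,max = lℏ = 5ℏ.
cos θ_min = 5/√30, so θ_min ≈ 24.09°.
There are 2l+1 = 11 values of m_l.

L_z,max = 5ℏ; θ_min ≈ 24.09°; 11 values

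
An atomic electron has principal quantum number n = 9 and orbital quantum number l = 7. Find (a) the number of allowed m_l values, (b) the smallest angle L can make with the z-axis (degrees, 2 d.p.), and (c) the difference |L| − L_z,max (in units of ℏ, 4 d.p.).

15 values; θ_min ≈ 20.70°; |L|−L_z,max ≈ 0.4833ℏ

There are 2l+1 = 15 values of m_l.
cos θ_min = 7/√56, so θ_min ≈ 20.70°.
|L| − L_z,max = (2√14 − 7)ℏ ≈ 0.4833ℏ.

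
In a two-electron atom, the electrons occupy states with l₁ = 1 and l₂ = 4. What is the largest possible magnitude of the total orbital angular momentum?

The total orbital quantum number L ranges from |l₁ − l₂| to l₁ + l₂ in integer steps.
So L can be 3, 4, 5.
The largest magnitude corresponds to L = 5: |L_tot| = ℏ√(5·6) = √30 ℏ.

|L_tot|_max = √30 ℏ ≈ 5.477ℏ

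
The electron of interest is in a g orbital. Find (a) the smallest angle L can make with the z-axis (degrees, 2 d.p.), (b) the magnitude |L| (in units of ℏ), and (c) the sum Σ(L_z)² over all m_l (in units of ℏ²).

A g state has l = 4.
cos θ_min = 4/√20, so θ_min ≈ 26.57°.
|L| = ℏ√(4·5) = 2√5 ℏ ≈ 4.472ℏ.
Σ m_l² = 60, so Σ(L_z)² = 60 ℏ².

θ_min ≈ 26.57°; |L| = 2√5 ℏ ≈ 4.472ℏ; Σ(L_z)² = 60 ℏ²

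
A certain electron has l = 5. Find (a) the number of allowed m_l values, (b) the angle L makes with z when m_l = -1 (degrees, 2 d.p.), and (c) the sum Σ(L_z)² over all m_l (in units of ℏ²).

11 values; θ(m_l=-1) ≈ 100.52°; Σ(L_z)² = 110 ℏ²

There are 2l+1 = 11 values of m_l.
For m_l = -1: cos θ = -1/√30, θ ≈ 100.52°.
Σ m_l² = 110, so Σ(L_z)² = 110 ℏ².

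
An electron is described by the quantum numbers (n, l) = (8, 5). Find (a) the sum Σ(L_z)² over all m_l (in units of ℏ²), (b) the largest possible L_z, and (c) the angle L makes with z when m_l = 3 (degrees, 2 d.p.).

Σ(L_z)² = 110 ℏ²; L_z,max = 5ℏ; θ(m_l=3) ≈ 56.79°

Σ m_l² = 110, so Σ(L_z)² = 110 ℏ².
L_z,max = lℏ = 5ℏ.
For m_l = 3: cos θ = 3/√30, θ ≈ 56.79°.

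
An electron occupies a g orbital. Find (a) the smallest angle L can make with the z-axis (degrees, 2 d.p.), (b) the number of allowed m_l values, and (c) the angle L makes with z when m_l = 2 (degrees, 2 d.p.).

A g state has l = 4.
cos θ_min = 4/√20, so θ_min ≈ 26.57°.
There are 2l+1 = 9 values of m_l.
For m_l = 2: cos θ = 2/√20, θ ≈ 63.43°.

θ_min ≈ 26.57°; 9 values; θ(m_l=2) ≈ 63.43°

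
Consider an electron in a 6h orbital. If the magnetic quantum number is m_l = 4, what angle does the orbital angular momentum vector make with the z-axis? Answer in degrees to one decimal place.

θ ≈ 43.1°

For 6h, l = 5.
|L| = ℏ√(l(l+1)) = √30 ℏ.
L_z = m_l ℏ = 4ℏ.
cos θ = L_z/|L| = 4/√30, so θ ≈ 43.1°.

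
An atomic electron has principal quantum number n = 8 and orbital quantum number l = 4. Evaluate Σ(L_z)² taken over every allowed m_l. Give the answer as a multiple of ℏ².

Σ(L_z)² = 60 ℏ²

m_l runs from −4 to 4, i.e. {-4, -3, -2, -1, 0, 1, 2, 3, 4}.
Σ m_l² = 2·(1 + 4 + 9 + 16) = 60.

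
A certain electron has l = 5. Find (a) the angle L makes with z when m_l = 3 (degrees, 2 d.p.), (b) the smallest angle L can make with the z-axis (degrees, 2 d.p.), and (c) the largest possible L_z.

For m_l = 3: cos θ = 3/√30, θ ≈ 56.79°.
cos θ_min = 5/√30, so θ_min ≈ 24.09°.
L_z,max = lℏ = 5ℏ.

θ(m_l=3) ≈ 56.79°; θ_min ≈ 24.09°; L_z,max = 5ℏ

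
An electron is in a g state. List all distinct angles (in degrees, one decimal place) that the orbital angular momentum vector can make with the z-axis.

A g state has l = 4.
|L| = ℏ√(l(l+1)) = 2√5 ℏ.
cos θ = m_l/√20 for each m_l ∈ {-4, -3, -2, -1, 0, 1, 2, 3, 4}.

θ ∈ {26.6°, 47.9°, 63.4°, 77.1°, 90.0°, 102.9°, 116.6°, 132.1°, 153.4°}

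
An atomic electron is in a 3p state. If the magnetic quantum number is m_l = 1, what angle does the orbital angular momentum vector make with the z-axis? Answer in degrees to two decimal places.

θ ≈ 45.00°

The 3p subshell has l = 1.
|L|² = l(l+1)ℏ² = 2ℏ², so |L| = √2 ℏ.
L_z = m_l ℏ = 1ℏ.
cos θ = L_z/|L| = 1/√2, so θ ≈ 45.00°.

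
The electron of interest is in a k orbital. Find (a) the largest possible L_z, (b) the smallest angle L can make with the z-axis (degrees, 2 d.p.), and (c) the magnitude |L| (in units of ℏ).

For a k orbital, l = 7.
L_z,max = lℏ = 7ℏ.
cos θ_min = 7/√56, so θ_min ≈ 20.70°.
|L| = ℏ√(7·8) = 2√14 ℏ ≈ 7.483ℏ.

L_z,max = 7ℏ; θ_min ≈ 20.70°; |L| = 2√14 ℏ ≈ 7.483ℏ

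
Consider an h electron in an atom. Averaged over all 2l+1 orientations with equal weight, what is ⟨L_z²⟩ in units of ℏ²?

The letter h corresponds to l = 5.
The allowed m_l values are -5, -4, -3, -2, -1, 0, 1, 2, 3, 4, 5.
Average of L_z² over 11 states: 110/11 ℏ² = 10 ℏ².

⟨L_z²⟩ = 10 ℏ²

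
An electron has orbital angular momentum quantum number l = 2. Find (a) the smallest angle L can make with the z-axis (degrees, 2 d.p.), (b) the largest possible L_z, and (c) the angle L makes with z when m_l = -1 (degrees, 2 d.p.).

θ_min ≈ 35.26°; L_z,max = 2ℏ; θ(m_l=-1) ≈ 114.09°

cos θ_min = 2/√6, so θ_min ≈ 35.26°.
L_z,max = lℏ = 2ℏ.
For m_l = -1: cos θ = -1/√6, θ ≈ 114.09°.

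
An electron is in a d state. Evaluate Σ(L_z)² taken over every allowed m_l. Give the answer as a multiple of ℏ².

The letter d corresponds to l = 2.
The allowed m_l values are -2, -1, 0, 1, 2.
Σ m_l² = l(l+1)(2l+1)/3 = 2·3·5/3 = 10.

Σ(L_z)² = 10 ℏ²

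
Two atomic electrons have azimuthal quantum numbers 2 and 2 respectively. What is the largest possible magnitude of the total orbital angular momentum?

|L_tot|_max = 2√5 ℏ ≈ 4.472ℏ

L runs from |2 − 2| = 0 to 2 + 2 = 4.
L ∈ {0, 1, 2, 3, 4}.
The largest magnitude corresponds to L = 4: |L_tot| = ℏ√(4·5) = 2√5 ℏ.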